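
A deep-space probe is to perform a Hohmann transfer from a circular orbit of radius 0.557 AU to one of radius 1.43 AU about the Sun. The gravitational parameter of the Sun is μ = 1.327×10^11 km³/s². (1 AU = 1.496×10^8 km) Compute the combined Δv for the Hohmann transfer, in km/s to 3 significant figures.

Δv = 14.2 km/s

In km: r₁ = 0.557 × 1.496×10^8 = 8.33272×10^7 km; r₂ = 1.43 × 1.496×10^8 = 2.13928×10^8 km.
Semi-major axis of the transfer orbit: a_t = (8.33272×10^7 + 2.13928×10^8)/2 = 1.486276×10^8 km.
Circular speed at r₁: v₁ = √(μ/r₁) = √(1.327×10^11/8.33272×10^7) = 39.906 km/s.
Transfer-orbit speed at r₁ (vis-viva): v_p = √[μ(2/r₁ − 1/a_t)] = 47.877 km/s.
First burn Δv₁ = |v_p − v₁| = 7.971 km/s.
At r₂, v₂ = √(μ/r₂) = 24.906 km/s.
Transfer-orbit speed at r₂: v_a = √[μ(2/r₂ − 1/a_t)] = 18.649 km/s.
Second burn Δv₂ = |v₂ − v_a| = 6.257 km/s.
Δv = Δv₁ + Δv₂ = 7.971 + 6.257 = 14.23 km/s.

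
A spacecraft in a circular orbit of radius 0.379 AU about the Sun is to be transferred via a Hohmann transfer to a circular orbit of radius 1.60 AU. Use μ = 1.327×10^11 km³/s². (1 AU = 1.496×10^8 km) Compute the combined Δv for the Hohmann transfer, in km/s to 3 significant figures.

Δv = 22.1 km/s

In km: r₁ = 0.379 × 1.496×10^8 = 5.66984×10^7 km; r₂ = 1.60 × 1.496×10^8 = 2.3936×10^8 km.
Semi-major axis of the transfer orbit: a_t = (5.66984×10^7 + 2.3936×10^8)/2 = 1.480292×10^8 km.
At r₁ the circular-orbit speed is v₁ = √(μ/r₁) = 48.38 km/s.
Transfer-orbit speed at r₁ (vis-viva): v_p = √[μ(2/r₁ − 1/a_t)] = 61.52 km/s.
First burn Δv₁ = |v_p − v₁| = 13.14 km/s.
At r₂, v₂ = √(μ/r₂) = 23.546 km/s.
Transfer-orbit speed at r₂: v_a = √[μ(2/r₂ − 1/a_t)] = 14.572 km/s.
Second burn Δv₂ = |v₂ − v_a| = 8.974 km/s.
Δv = Δv₁ + Δv₂ = 13.14 + 8.974 = 22.11 km/s.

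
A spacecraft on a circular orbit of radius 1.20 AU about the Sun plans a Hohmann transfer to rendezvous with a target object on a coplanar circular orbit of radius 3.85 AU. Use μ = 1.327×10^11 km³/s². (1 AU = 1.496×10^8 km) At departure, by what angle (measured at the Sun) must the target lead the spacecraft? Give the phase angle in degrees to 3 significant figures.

φ = 84.4°

In km: r₁ = 1.20 × 1.496×10^8 = 1.7952×10^8 km; r₂ = 3.85 × 1.496×10^8 = 5.7596×10^8 km.
Transfer-ellipse semi-major axis a_t = (r₁ + r₂)/2 = (1.7952×10^8 + 5.7596×10^8)/2 = 3.7774×10^8 km.
The half-period of the transfer ellipse is t = π√(a_t³/μ) = 6.3315×10^7 s.
The target's mean motion on its circular orbit is ω₂ = √(μ/r₂³) = 2.6354×10^-8 rad/s.
Angle swept by the target during transfer: ω₂·t = 1.6686 rad = 95.60°.
The spacecraft traverses 180° on the transfer ellipse, so the target must lead by 180° − 95.60° = 84.4°.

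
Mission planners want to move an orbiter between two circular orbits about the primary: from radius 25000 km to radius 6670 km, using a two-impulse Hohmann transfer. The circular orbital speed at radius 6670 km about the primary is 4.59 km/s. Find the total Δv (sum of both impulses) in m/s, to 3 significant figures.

From the circular-orbit relation v² = μ/r at r = 6670 km: μ = v²r = (4.59)² × 6670 = 1.40524×10^5 km³/s².
The Hohmann ellipse has a_t = (r₁ + r₂)/2 = 15835 km.
At r₁ the circular-orbit speed is v₁ = √(μ/r₁) = 2.37086 km/s.
On the transfer ellipse at r₁, vis-viva equation gives v_a = √[μ(2/r₁ − 1/a_t)] = 1.53872 km/s.
First burn Δv₁ = |v_a − v₁| = 0.8321 km/s.
At r₂, v₂ = √(μ/r₂) = 4.590 km/s.
Transfer-orbit speed at r₂: v_p = √[μ(2/r₂ − 1/a_t)] = 5.767 km/s.
Second burn Δv₂ = |v₂ − v_p| = 1.177 km/s.
Total Δv = Δv₁ + Δv₂ = 2.009 km/s.

Δv = 2010 m/s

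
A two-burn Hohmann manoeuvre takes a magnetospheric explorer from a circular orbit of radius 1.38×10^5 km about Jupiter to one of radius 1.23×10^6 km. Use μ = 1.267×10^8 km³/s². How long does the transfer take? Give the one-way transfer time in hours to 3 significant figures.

Transfer-ellipse semi-major axis a_t = (r₁ + r₂)/2 = (1.380×10^5 + 1.230×10^6)/2 = 6.840×10^5 km.
By Kepler's third law the transfer-orbit period is T = 2π√(a_t³/μ), so t = T/2 = 1.579×10^5 s.
Converting: 1.579×10^5 s ÷ 3600 s/hour = 43.9 hours.

t = 43.9 hours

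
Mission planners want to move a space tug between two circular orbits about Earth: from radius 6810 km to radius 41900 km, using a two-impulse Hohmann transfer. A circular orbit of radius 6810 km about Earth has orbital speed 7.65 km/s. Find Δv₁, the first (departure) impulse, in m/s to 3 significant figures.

From the circular-orbit relation v² = μ/r at r = 6810 km: μ = v²r = (7.65)² × 6810 = 3.98538×10^5 km³/s².
The Hohmann ellipse has a_t = (r₁ + r₂)/2 = 24355 km.
On the circular orbit at r = 6810 km, v_c = √(μ/r) = 7.6500 km/s.
Transfer-orbit speed at the same r (vis-viva, a = a_t): v_t = √[μ(2/r − 1/a_t)] = 10.034 km/s.
Δv₁ = |v_t − v_c| = |10.034 − 7.6500| = 2.384 km/s.

Δv₁ = 2380 m/s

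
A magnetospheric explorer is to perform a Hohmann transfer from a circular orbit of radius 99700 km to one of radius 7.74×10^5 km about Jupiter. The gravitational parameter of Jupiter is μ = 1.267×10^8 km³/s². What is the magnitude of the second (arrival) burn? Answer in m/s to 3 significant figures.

Transfer-ellipse semi-major axis a_t = (r₁ + r₂)/2 = (99700 + 7.740×10^5)/2 = 4.3685×10^5 km.
On the circular orbit at r = 7.740×10^5 km, v_c = √(μ/r) = 12.794 km/s.
Transfer-orbit speed at the same r (vis-viva, a = a_t): v_t = √[μ(2/r − 1/a_t)] = 6.1122 km/s.
Δv₂ = |v_t − v_c| = |6.1122 − 12.794| = 6.682 km/s.

Δv₂ = 6680 m/s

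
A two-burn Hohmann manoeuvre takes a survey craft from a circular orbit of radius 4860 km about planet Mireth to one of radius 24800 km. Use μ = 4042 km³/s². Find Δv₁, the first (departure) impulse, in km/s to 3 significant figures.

Δv₁ = 0.267 km/s

Transfer-ellipse semi-major axis a_t = (r₁ + r₂)/2 = (4860 + 24800)/2 = 14830 km.
On the circular orbit at r = 4860 km, v_c = √(μ/r) = 0.911969 km/s.
Vis-viva on the transfer ellipse at r = 4860 km gives v_t = √[μ(2/r − 1/a_t)] = 1.17933 km/s.
Δv₁ = |v_t − v_c| = |1.17933 − 0.911969| = 0.2674 km/s.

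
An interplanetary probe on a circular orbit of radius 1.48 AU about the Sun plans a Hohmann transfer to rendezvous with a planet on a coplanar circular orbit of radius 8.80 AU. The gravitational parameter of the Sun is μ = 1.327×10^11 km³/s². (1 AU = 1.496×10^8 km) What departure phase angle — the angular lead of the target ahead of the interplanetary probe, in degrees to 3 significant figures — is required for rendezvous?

In km: r₁ = 1.48 × 1.496×10^8 = 2.21408×10^8 km; r₂ = 8.80 × 1.496×10^8 = 1.31648×10^9 km.
Transfer-ellipse semi-major axis a_t = (r₁ + r₂)/2 = (2.21408×10^8 + 1.31648×10^9)/2 = 7.68944×10^8 km.
The half-period of the transfer ellipse is t = π√(a_t³/μ) = 1.838893×10^8 s.
The target's mean motion on its circular orbit is ω₂ = √(μ/r₂³) = 7.626303×10^-9 rad/s.
Angle swept by the target during transfer: ω₂·t = 1.402396 rad = 80.351°.
Arrival is 180° from departure on the ellipse, so φ = 180° − 80.351° = 99.6°.

φ = 99.6°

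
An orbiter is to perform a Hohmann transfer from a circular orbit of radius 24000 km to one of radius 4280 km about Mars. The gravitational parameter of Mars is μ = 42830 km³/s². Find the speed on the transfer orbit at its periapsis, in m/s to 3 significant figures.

Semi-major axis of the transfer orbit: a_t = (24000 + 4280)/2 = 14140 km.
The periapsis of the transfer ellipse is at r = 4280 km.
Applying v² = μ(2/r − 1/a_t): v = 4.121 km/s.

v = 4120 m/s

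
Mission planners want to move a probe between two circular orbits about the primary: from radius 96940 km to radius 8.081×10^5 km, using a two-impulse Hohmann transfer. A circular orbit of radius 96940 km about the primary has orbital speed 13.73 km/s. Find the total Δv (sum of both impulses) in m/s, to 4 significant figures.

Δv = 7172 m/s

From the circular-orbit relation v² = μ/r at r = 96940 km: μ = v²r = (13.73)² × 96940 = 1.82744×10^7 km³/s².
Semi-major axis of the transfer orbit: a_t = (96940 + 8.081×10^5)/2 = 4.5252×10^5 km.
At r₁ the circular-orbit speed is v₁ = √(μ/r₁) = 13.730 km/s.
On the transfer ellipse at r₁, vis-viva gives v_p = √[μ(2/r₁ − 1/a_t)] = 18.348 km/s.
First burn Δv₁ = |v_p − v₁| = 4.618 km/s.
Circular speed at r₂: v₂ = √(μ/r₂) = 4.755 km/s.
Transfer-orbit speed at r₂: v_a = √[μ(2/r₂ − 1/a_t)] = 2.201 km/s.
Second burn Δv₂ = |v₂ − v_a| = 2.554 km/s.
Total Δv = Δv₁ + Δv₂ = 7.172 km/s.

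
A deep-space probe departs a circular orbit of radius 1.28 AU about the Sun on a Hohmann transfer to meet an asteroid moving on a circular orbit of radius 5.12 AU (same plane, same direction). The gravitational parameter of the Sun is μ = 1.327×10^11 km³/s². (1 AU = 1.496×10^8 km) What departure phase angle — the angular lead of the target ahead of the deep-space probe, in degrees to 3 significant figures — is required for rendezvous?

φ = 91.1°

In km: r₁ = 1.28 × 1.496×10^8 = 1.91488×10^8 km; r₂ = 5.12 × 1.496×10^8 = 7.65952×10^8 km.
Semi-major axis of the transfer orbit: a_t = (1.91488×10^8 + 7.65952×10^8)/2 = 4.7872×10^8 km.
The half-period of the transfer ellipse is t = π√(a_t³/μ) = 9.03310×10^7 s.
The target's mean motion on its circular orbit is ω₂ = √(μ/r₂³) = 1.71844×10^-8 rad/s.
Angle swept by the target during transfer: ω₂·t = 1.5523 rad = 88.94°.
Arrival is 180° from departure on the ellipse, so φ = 180° − 88.94° = 91.1°.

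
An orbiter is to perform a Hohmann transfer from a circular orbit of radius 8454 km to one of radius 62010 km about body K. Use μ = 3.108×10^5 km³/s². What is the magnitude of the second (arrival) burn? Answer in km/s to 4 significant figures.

Δv₂ = 1.142 km/s

Semi-major axis of the transfer orbit: a_t = (8454 + 62010)/2 = 35232 km.
On the circular orbit at r = 62010 km, v_c = √(μ/r) = 2.239 km/s.
Transfer-orbit speed at the same r (vis-viva, a = a_t): v_t = √[μ(2/r − 1/a_t)] = 1.097 km/s.
Δv₂ = |v_t − v_c| = |1.097 − 2.239| = 1.142 km/s.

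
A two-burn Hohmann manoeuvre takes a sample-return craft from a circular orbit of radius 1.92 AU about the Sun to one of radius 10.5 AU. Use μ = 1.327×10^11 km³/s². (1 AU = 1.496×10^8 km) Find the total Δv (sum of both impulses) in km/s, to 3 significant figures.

Δv = 10.5 km/s

In km: r₁ = 1.92 × 1.496×10^8 = 2.87232×10^8 km; r₂ = 10.5 × 1.496×10^8 = 1.5708×10^9 km.
The Hohmann ellipse has a_t = (r₁ + r₂)/2 = 9.29016×10^8 km.
Circular speed at r₁: v₁ = √(μ/r₁) = √(1.327×10^11/2.87232×10^8) = 21.494 km/s.
On the transfer ellipse at r₁, vis-viva equation gives v_p = √[μ(2/r₁ − 1/a_t)] = 27.949 km/s.
First burn Δv₁ = |v_p − v₁| = 6.455 km/s.
Circular speed at r₂: v₂ = √(μ/r₂) = 9.1913 km/s.
Transfer-orbit speed at r₂: v_a = √[μ(2/r₂ − 1/a_t)] = 5.1107 km/s.
Second burn Δv₂ = |v₂ − v_a| = 4.081 km/s.
Total Δv = Δv₁ + Δv₂ = 10.54 km/s.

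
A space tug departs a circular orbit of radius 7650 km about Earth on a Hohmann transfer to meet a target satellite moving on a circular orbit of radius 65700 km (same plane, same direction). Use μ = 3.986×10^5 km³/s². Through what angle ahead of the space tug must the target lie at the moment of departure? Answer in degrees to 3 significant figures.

φ = 105°

The Hohmann ellipse has a_t = (r₁ + r₂)/2 = 36675 km.
Transfer time t = π√(a_t³/μ) = 34950 s.
The target's mean motion on its circular orbit is ω₂ = √(μ/r₂³) = 3.749×10^-5 rad/s.
Angle swept by the target during transfer: ω₂·t = 1.3103 rad = 75.07°.
Arrival is 180° from departure on the ellipse, so φ = 180° − 75.07° = 105°.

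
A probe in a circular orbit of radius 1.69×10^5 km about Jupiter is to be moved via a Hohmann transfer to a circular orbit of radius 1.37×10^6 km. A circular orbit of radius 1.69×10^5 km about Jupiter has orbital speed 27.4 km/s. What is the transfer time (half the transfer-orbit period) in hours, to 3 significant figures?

t = 52.3 hours

From the circular-orbit relation v² = μ/r at r = 1.69×10^5 km: μ = v²r = (27.4)² × 1.69×10^5 = 1.26878×10^8 km³/s².
Semi-major axis of the transfer orbit: a_t = (1.690×10^5 + 1.370×10^6)/2 = 7.695×10^5 km.
By Kepler's third law the transfer-orbit period is T = 2π√(a_t³/μ), so t = T/2 = 1.883×10^5 s.
Converting: 1.883×10^5 s ÷ 3600 s/hour = 52.3 hours.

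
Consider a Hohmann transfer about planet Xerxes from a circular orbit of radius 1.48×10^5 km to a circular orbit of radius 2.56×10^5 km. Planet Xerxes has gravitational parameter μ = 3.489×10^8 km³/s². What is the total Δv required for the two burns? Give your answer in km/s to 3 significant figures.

Δv = 11.4 km/s

Semi-major axis of the transfer orbit: a_t = (1.480×10^5 + 2.560×10^5)/2 = 2.020×10^5 km.
Circular speed at r₁: v₁ = √(μ/r₁) = √(3.489×10^8/1.480×10^5) = 48.553 km/s.
Transfer-orbit speed at r₁ (v² = μ(2/r − 1/a)): v_p = √[μ(2/r₁ − 1/a_t)] = 54.659 km/s.
First burn Δv₁ = |v_p − v₁| = 6.106 km/s.
Circular speed at r₂: v₂ = √(μ/r₂) = 36.917 km/s.
Transfer-orbit speed at r₂: v_a = √[μ(2/r₂ − 1/a_t)] = 31.600 km/s.
Second burn Δv₂ = |v₂ − v_a| = 5.317 km/s.
Δv = Δv₁ + Δv₂ = 6.106 + 5.317 = 11.42 km/s.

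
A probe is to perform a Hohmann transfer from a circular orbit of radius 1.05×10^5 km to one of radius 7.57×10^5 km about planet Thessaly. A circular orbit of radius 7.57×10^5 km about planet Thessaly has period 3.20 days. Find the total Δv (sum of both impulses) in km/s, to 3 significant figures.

Δv = 23.7 km/s

From Kepler's third law T² = 4π²r³/μ at r = 7.57×10^5 km, T = 3.20 days = 3.20 × 86400 s = 2.7648×10^5 s: μ = 4π²r³/T² = 2.24037×10^8 km³/s².
Transfer-ellipse semi-major axis a_t = (r₁ + r₂)/2 = (1.050×10^5 + 7.570×10^5)/2 = 4.310×10^5 km.
Circular speed at r₁: v₁ = √(μ/r₁) = √(2.24037×10^8/1.050×10^5) = 46.19 km/s.
Transfer-orbit speed at r₁ (v² = μ(2/r − 1/a)): v_p = √[μ(2/r₁ − 1/a_t)] = 61.22 km/s.
First burn Δv₁ = |v_p − v₁| = 15.03 km/s.
Circular speed at r₂: v₂ = √(μ/r₂) = 17.203 km/s.
Transfer-orbit speed at r₂: v_a = √[μ(2/r₂ − 1/a_t)] = 8.4912 km/s.
Second burn Δv₂ = |v₂ − v_a| = 8.712 km/s.
Total Δv = Δv₁ + Δv₂ = 23.74 km/s.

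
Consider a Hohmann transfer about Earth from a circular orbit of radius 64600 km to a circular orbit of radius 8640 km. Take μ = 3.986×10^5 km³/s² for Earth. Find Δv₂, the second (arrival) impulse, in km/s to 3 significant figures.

Δv₂ = 2.23 km/s

The Hohmann ellipse has a_t = (r₁ + r₂)/2 = 36620 km.
On the circular orbit at r = 8640 km, v_c = √(μ/r) = 6.792 km/s.
Vis-viva on the transfer ellipse at r = 8640 km gives v_t = √[μ(2/r − 1/a_t)] = 9.021 km/s.
Δv₂ = |v_t − v_c| = |9.021 − 6.792| = 2.229 km/s.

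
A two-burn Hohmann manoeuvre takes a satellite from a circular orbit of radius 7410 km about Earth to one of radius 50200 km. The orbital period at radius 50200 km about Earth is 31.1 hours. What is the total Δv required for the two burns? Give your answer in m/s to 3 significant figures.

From Kepler's third law T² = 4π²r³/μ at r = 50200 km, T = 31.1 hours = 31.1 × 3600 s = 1.1196×10^5 s: μ = 4π²r³/T² = 3.98424×10^5 km³/s².
The Hohmann ellipse has a_t = (r₁ + r₂)/2 = 28805 km.
Circular speed at r₁: v₁ = √(μ/r₁) = √(3.98424×10^5/7410) = 7.3327 km/s.
Transfer-orbit speed at r₁ (vis-viva equation): v_p = √[μ(2/r₁ − 1/a_t)] = 9.6801 km/s.
First burn Δv₁ = |v_p − v₁| = 2.3474 km/s.
Circular speed at r₂: v₂ = √(μ/r₂) = 2.8172 km/s.
Transfer-orbit speed at r₂: v_a = √[μ(2/r₂ − 1/a_t)] = 1.4289 km/s.
Second burn Δv₂ = |v₂ − v_a| = 1.3883 km/s.
Total Δv = Δv₁ + Δv₂ = 3.736 km/s.

Δv = 3740 m/s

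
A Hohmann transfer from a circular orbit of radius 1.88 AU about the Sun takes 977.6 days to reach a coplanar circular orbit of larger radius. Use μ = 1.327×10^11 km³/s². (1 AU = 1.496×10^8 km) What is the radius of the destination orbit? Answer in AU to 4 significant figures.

r₂ = 4.240 AU

In km: r₁ = 1.88 × 1.496×10^8 = 2.81248×10^8 km.
Transfer time t = 977.6 days = 8.446464×10^7 s, and t = π√(a_t³/μ).
So a_t = (μ t²/π²)^(1/3) = (1.327×10^11 × (8.446464×10^7)² / π²)^(1/3) = 4.5776×10^8 km.
Since a_t = (r₁ + r₂)/2, r₂ = 2a_t − r₁ = 2×4.5776×10^8 − 2.81248×10^8 = 6.34272×10^8 km.
In AU: r₂ = 6.34272×10^8 / 1.496×10^8 = 4.240 AU.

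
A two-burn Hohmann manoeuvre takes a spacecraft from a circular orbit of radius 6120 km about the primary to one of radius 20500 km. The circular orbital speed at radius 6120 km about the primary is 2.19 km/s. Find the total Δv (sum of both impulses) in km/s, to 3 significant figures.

Δv = 0.913 km/s

From the circular-orbit relation v² = μ/r at r = 6120 km: μ = v²r = (2.19)² × 6120 = 29352.1 km³/s².
Transfer-ellipse semi-major axis a_t = (r₁ + r₂)/2 = (6120 + 20500)/2 = 13310 km.
At r₁ the circular-orbit speed is v₁ = √(μ/r₁) = 2.1900 km/s.
Transfer-orbit speed at r₁ (vis-viva equation): v_p = √[μ(2/r₁ − 1/a_t)] = 2.7179 km/s.
First burn Δv₁ = |v_p − v₁| = 0.5279 km/s.
Circular speed at r₂: v₂ = √(μ/r₂) = 1.1966 km/s.
Transfer-orbit speed at r₂: v_a = √[μ(2/r₂ − 1/a_t)] = 0.81139 km/s.
Second burn Δv₂ = |v₂ − v_a| = 0.3852 km/s.
Δv = Δv₁ + Δv₂ = 0.5279 + 0.3852 = 0.9131 km/s.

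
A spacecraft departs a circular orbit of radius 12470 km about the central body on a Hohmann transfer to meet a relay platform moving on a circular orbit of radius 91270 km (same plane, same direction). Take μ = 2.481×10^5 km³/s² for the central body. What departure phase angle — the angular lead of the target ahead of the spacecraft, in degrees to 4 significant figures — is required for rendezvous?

φ = 102.9°

Semi-major axis of the transfer orbit: a_t = (12470 + 91270)/2 = 51870 km.
Transfer time t = π√(a_t³/μ) = 74510 s.
Target angular speed ω₂ = √(μ/r₂³) = 1.806×10^-5 rad/s.
Angle swept by the target during transfer: ω₂·t = 1.346 rad = 77.12°.
Arrival is 180° from departure on the ellipse, so φ = 180° − 77.12° = 102.9°.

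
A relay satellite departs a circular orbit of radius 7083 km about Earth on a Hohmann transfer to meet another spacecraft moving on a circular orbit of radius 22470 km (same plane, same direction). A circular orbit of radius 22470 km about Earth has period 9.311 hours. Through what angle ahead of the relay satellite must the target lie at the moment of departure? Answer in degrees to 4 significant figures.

φ = 84.01°

From Kepler's third law T² = 4π²r³/μ at r = 22470 km, T = 9.311 hours = 9.311 × 3600 s = 33519.6 s: μ = 4π²r³/T² = 3.98631×10^5 km³/s².
Transfer-ellipse semi-major axis a_t = (r₁ + r₂)/2 = (7083 + 22470)/2 = 14776.5 km.
Transfer time t = π√(a_t³/μ) = 8937.61 s.
Target angular speed ω₂ = √(μ/r₂³) = 1.87448×10^-4 rad/s.
Angle swept by the target during transfer: ω₂·t = 1.6753 rad = 95.99°.
The relay satellite traverses 180° on the transfer ellipse, so the target must lead by 180° − 95.99° = 84.01°.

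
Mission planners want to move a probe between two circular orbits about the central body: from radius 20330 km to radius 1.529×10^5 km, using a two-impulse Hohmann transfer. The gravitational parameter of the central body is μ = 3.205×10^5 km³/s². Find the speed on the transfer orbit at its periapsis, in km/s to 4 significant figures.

Semi-major axis of the transfer orbit: a_t = (20330 + 1.529×10^5)/2 = 86615 km.
The periapsis of the transfer ellipse is at r = 20330 km.
Applying v² = μ(2/r − 1/a_t): v = 5.275 km/s.

v = 5.275 km/s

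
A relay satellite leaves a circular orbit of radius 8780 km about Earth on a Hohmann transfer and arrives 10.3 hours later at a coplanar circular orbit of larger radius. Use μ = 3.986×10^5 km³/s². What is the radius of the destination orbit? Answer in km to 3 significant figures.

r₂ = 67500 km

Transfer time t = 10.3 hours = 37080 s, and t = π√(a_t³/μ).
So a_t = (μ t²/π²)^(1/3) = (3.986×10^5 × (37080)² / π²)^(1/3) = 38151 km.
Since a_t = (r₁ + r₂)/2, r₂ = 2a_t − r₁ = 2×38151 − 8780 = 67522 km.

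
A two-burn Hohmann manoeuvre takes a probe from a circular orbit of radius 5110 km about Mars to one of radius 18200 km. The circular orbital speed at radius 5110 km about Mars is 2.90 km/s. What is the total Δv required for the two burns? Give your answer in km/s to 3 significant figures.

From the circular-orbit relation v² = μ/r at r = 5110 km: μ = v²r = (2.90)² × 5110 = 42975.1 km³/s².
Transfer-ellipse semi-major axis a_t = (r₁ + r₂)/2 = (5110 + 18200)/2 = 11655 km.
Circular speed at r₁: v₁ = √(μ/r₁) = √(42975.1/5110) = 2.9000 km/s.
Transfer-orbit speed at r₁ (v² = μ(2/r − 1/a)): v_p = √[μ(2/r₁ − 1/a_t)] = 3.6239 km/s.
First burn Δv₁ = |v_p − v₁| = 0.7239 km/s.
Circular speed at r₂: v₂ = √(μ/r₂) = 1.53664 km/s.
Transfer-orbit speed at r₂: v_a = √[μ(2/r₂ − 1/a_t)] = 1.01748 km/s.
Second burn Δv₂ = |v₂ − v_a| = 0.5192 km/s.
Δv = Δv₁ + Δv₂ = 0.7239 + 0.5192 = 1.243 km/s.

Δv = 1.24 km/s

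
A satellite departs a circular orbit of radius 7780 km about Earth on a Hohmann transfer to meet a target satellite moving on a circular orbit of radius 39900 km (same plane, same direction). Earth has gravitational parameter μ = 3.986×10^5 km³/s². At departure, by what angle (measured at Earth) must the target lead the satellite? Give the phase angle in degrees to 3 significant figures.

The Hohmann ellipse has a_t = (r₁ + r₂)/2 = 23840 km.
Transfer time t = π√(a_t³/μ) = 18316 s.
The target's mean motion on its circular orbit is ω₂ = √(μ/r₂³) = 7.9215×10^-5 rad/s.
Angle swept by the target during transfer: ω₂·t = 1.4509 rad = 83.13°.
The satellite traverses 180° on the transfer ellipse, so the target must lead by 180° − 83.13° = 96.9°.

φ = 96.9°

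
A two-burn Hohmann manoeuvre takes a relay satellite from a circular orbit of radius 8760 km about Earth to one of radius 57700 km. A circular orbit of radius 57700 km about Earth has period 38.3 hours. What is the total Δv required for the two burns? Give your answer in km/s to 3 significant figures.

From Kepler's third law T² = 4π²r³/μ at r = 57700 km, T = 38.3 hours = 38.3 × 3600 s = 1.3788×10^5 s: μ = 4π²r³/T² = 3.98919×10^5 km³/s².
Transfer-ellipse semi-major axis a_t = (r₁ + r₂)/2 = (8760 + 57700)/2 = 33230 km.
Circular speed at r₁: v₁ = √(μ/r₁) = √(3.98919×10^5/8760) = 6.748 km/s.
Transfer-orbit speed at r₁ (vis-viva): v_p = √[μ(2/r₁ − 1/a_t)] = 8.892 km/s.
First burn Δv₁ = |v_p − v₁| = 2.144 km/s.
Circular speed at r₂: v₂ = √(μ/r₂) = 2.629 km/s.
Transfer-orbit speed at r₂: v_a = √[μ(2/r₂ − 1/a_t)] = 1.350 km/s.
Second burn Δv₂ = |v₂ − v_a| = 1.279 km/s.
Total Δv = Δv₁ + Δv₂ = 3.423 km/s.

Δv = 3.42 km/s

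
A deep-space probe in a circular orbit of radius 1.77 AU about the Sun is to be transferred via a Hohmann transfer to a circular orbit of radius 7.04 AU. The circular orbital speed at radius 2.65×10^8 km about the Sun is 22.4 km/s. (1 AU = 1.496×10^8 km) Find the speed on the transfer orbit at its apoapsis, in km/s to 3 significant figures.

v = 7.12 km/s

From the circular-orbit relation v² = μ/r at r = 2.65×10^8 km: μ = v²r = (22.4)² × 2.65×10^8 = 1.32966×10^11 km³/s².
In km: r₁ = 1.77 × 1.496×10^8 = 2.64792×10^8 km; r₂ = 7.04 × 1.496×10^8 = 1.053184×10^9 km.
Semi-major axis of the transfer orbit: a_t = (2.64792×10^8 + 1.053184×10^9)/2 = 6.58988×10^8 km.
At apoapsis, r = 1.053184×10^9 km.
From the vis-viva equation, v = √[μ(2/r − 1/a_t)] = 7.123 km/s.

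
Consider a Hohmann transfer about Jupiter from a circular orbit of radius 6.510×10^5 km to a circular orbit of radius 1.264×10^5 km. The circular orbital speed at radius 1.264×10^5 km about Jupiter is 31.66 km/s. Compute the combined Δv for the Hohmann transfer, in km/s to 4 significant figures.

From the circular-orbit relation v² = μ/r at r = 1.264×10^5 km: μ = v²r = (31.66)² × 1.264×10^5 = 1.26698×10^8 km³/s².
Semi-major axis of the transfer orbit: a_t = (6.510×10^5 + 1.264×10^5)/2 = 3.887×10^5 km.
Circular speed at r₁: v₁ = √(μ/r₁) = √(1.26698×10^8/6.510×10^5) = 13.95 km/s.
On the transfer ellipse at r₁, vis-viva gives v_a = √[μ(2/r₁ − 1/a_t)] = 7.955 km/s.
First burn Δv₁ = |v_a − v₁| = 5.995 km/s.
At r₂, v₂ = √(μ/r₂) = 31.660 km/s.
Transfer-orbit speed at r₂: v_p = √[μ(2/r₂ − 1/a_t)] = 40.973 km/s.
Second burn Δv₂ = |v₂ − v_p| = 9.313 km/s.
Total Δv = Δv₁ + Δv₂ = 15.31 km/s.

Δv = 15.31 km/s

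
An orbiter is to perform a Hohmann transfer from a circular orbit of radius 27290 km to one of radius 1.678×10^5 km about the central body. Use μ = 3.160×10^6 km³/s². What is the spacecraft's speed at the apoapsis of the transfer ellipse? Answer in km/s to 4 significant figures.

v = 2.295 km/s

Transfer-ellipse semi-major axis a_t = (r₁ + r₂)/2 = (27290 + 1.678×10^5)/2 = 97545 km.
The apoapsis of the transfer ellipse is at r = 1.678×10^5 km.
Applying v² = μ(2/r − 1/a_t): v = 2.295 km/s.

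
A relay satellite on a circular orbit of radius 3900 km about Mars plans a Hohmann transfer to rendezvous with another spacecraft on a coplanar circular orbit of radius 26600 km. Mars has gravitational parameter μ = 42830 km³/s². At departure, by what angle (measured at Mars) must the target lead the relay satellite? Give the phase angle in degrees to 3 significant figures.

The Hohmann ellipse has a_t = (r₁ + r₂)/2 = 15250 km.
Transfer time t = π√(a_t³/μ) = 28590 s.
Target angular speed ω₂ = √(μ/r₂³) = 4.770×10^-5 rad/s.
Angle swept by the target during transfer: ω₂·t = 1.36374 rad = 78.14°.
Arrival is 180° from departure on the ellipse, so φ = 180° − 78.14° = 102°.

φ = 102°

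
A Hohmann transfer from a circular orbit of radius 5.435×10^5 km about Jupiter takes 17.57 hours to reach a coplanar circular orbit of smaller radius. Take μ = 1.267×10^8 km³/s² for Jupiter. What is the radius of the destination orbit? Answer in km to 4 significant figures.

Transfer time t = 17.57 hours = 63252 s, and t = π√(a_t³/μ).
So a_t = (μ t²/π²)^(1/3) = (1.267×10^8 × (63252)² / π²)^(1/3) = 3.7171×10^5 km.
Since a_t = (r₁ + r₂)/2, r₂ = 2a_t − r₁ = 2×3.7171×10^5 − 5.435×10^5 = 1.9992×10^5 km.

r₂ = 1.999×10^5 km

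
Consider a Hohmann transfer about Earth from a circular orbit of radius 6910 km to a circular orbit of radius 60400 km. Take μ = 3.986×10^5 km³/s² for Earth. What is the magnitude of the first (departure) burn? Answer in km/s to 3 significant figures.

Δv₁ = 2.58 km/s

Semi-major axis of the transfer orbit: a_t = (6910 + 60400)/2 = 33655 km.
Circular speed at r = 6910 km: v_c = √(μ/r) = 7.5950 km/s.
Vis-viva on the transfer ellipse at r = 6910 km gives v_t = √[μ(2/r − 1/a_t)] = 10.175 km/s.
Δv₁ = |v_t − v_c| = |10.175 − 7.5950| = 2.580 km/s.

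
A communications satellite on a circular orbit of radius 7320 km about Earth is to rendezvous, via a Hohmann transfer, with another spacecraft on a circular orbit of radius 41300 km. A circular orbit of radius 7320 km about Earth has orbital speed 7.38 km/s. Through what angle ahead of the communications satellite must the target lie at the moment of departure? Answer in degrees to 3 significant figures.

φ = 98.7°

From the circular-orbit relation v² = μ/r at r = 7320 km: μ = v²r = (7.38)² × 7320 = 3.98679×10^5 km³/s².
The Hohmann ellipse has a_t = (r₁ + r₂)/2 = 24310 km.
The half-period of the transfer ellipse is t = π√(a_t³/μ) = 18859 s.
The target's mean motion on its circular orbit is ω₂ = √(μ/r₂³) = 7.5229×10^-5 rad/s.
Angle swept by the target during transfer: ω₂·t = 1.4187 rad = 81.29°.
The communications satellite traverses 180° on the transfer ellipse, so the target must lead by 180° − 81.29° = 98.7°.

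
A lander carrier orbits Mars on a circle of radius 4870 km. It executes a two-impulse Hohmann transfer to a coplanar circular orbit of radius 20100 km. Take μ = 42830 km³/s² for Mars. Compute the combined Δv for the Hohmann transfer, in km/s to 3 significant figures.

Semi-major axis of the transfer orbit: a_t = (4870 + 20100)/2 = 12485 km.
Circular speed at r₁: v₁ = √(μ/r₁) = √(42830/4870) = 2.9656 km/s.
On the transfer ellipse at r₁, v² = μ(2/r − 1/a) gives v_p = √[μ(2/r₁ − 1/a_t)] = 3.7628 km/s.
First burn Δv₁ = |v_p − v₁| = 0.7972 km/s.
Circular speed at r₂: v₂ = √(μ/r₂) = 1.45974 km/s.
Transfer-orbit speed at r₂: v_a = √[μ(2/r₂ − 1/a_t)] = 0.911688 km/s.
Second burn Δv₂ = |v₂ − v_a| = 0.5481 km/s.
Δv = Δv₁ + Δv₂ = 0.7972 + 0.5481 = 1.345 km/s.

Δv = 1.35 km/s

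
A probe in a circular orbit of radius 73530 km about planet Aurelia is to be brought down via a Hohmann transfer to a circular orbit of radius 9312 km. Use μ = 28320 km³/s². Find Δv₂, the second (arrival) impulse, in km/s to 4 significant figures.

Transfer-ellipse semi-major axis a_t = (r₁ + r₂)/2 = (73530 + 9312)/2 = 41421 km.
Circular speed at r = 9312 km: v_c = √(μ/r) = 1.7439 km/s.
Transfer-orbit speed at the same r (vis-viva, a = a_t): v_t = √[μ(2/r − 1/a_t)] = 2.3235 km/s.
Δv₂ = |v_t − v_c| = |2.3235 − 1.7439| = 0.5796 km/s.

Δv₂ = 0.5796 km/s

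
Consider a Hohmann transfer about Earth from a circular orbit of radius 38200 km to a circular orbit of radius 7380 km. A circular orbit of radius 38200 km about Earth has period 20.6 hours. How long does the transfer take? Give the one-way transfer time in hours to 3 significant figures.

t = 4.75 hours

From Kepler's third law T² = 4π²r³/μ at r = 38200 km, T = 20.6 hours = 20.6 × 3600 s = 74160 s: μ = 4π²r³/T² = 4.00139×10^5 km³/s².
Transfer-ellipse semi-major axis a_t = (r₁ + r₂)/2 = (38200 + 7380)/2 = 22790 km.
By Kepler's third law the transfer-orbit period is T = 2π√(a_t³/μ), so t = T/2 = 17090 s.
Converting: 17090 s ÷ 3600 s/hour = 4.75 hours.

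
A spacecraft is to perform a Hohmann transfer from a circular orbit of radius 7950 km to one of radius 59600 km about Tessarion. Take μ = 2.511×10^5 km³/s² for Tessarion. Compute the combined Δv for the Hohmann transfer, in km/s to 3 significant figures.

Δv = 2.90 km/s

The Hohmann ellipse has a_t = (r₁ + r₂)/2 = 33775 km.
At r₁ the circular-orbit speed is v₁ = √(μ/r₁) = 5.6200 km/s.
Transfer-orbit speed at r₁ (v² = μ(2/r − 1/a)): v_p = √[μ(2/r₁ − 1/a_t)] = 7.4656 km/s.
First burn Δv₁ = |v_p − v₁| = 1.8456 km/s.
At r₂, v₂ = √(μ/r₂) = 2.05258 km/s.
Transfer-orbit speed at r₂: v_a = √[μ(2/r₂ − 1/a_t)] = 0.995832 km/s.
Second burn Δv₂ = |v₂ − v_a| = 1.0567 km/s.
Total Δv = Δv₁ + Δv₂ = 2.902 km/s.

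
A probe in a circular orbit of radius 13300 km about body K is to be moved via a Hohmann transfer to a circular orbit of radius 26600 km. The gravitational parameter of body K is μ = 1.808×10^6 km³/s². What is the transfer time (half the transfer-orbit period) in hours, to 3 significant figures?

Transfer-ellipse semi-major axis a_t = (r₁ + r₂)/2 = (13300 + 26600)/2 = 19950 km.
Half the transfer-orbit period gives t = π√(a_t³/μ) = 6584 s.
Converting: 6584 s ÷ 3600 s/hour = 1.83 hours.

t = 1.83 hours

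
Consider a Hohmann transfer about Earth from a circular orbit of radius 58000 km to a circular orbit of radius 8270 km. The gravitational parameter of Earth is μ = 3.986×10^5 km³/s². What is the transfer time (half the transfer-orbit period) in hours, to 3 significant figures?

Transfer-ellipse semi-major axis a_t = (r₁ + r₂)/2 = (58000 + 8270)/2 = 33135 km.
Half the transfer-orbit period gives t = π√(a_t³/μ) = 30010 s.
Converting: 30010 s ÷ 3600 s/hour = 8.34 hours.

t = 8.34 hours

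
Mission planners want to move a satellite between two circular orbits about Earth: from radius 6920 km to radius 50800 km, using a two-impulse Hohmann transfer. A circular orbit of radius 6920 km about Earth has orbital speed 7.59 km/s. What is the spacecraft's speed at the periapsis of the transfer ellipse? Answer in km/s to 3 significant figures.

v = 10.1 km/s

From the circular-orbit relation v² = μ/r at r = 6920 km: μ = v²r = (7.59)² × 6920 = 3.98648×10^5 km³/s².
The Hohmann ellipse has a_t = (r₁ + r₂)/2 = 28860 km.
At periapsis, r = 6920 km.
Vis-viva: v = √[μ(2/r − 1/a_t)] = √[3.98648×10^5 × (2/6920 − 1/28860)] = 10.07 km/s.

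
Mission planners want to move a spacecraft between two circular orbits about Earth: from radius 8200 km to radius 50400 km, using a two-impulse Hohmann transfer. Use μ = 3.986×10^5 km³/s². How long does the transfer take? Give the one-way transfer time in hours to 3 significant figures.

t = 6.93 hours

The Hohmann ellipse has a_t = (r₁ + r₂)/2 = 29300 km.
Half the transfer-orbit period gives t = π√(a_t³/μ) = 24960 s.
Converting: 24960 s ÷ 3600 s/hour = 6.93 hours.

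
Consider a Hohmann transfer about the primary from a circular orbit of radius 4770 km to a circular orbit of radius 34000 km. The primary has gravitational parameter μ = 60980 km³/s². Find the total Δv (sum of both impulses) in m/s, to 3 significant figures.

Δv = 1830 m/s

The Hohmann ellipse has a_t = (r₁ + r₂)/2 = 19385 km.
Circular speed at r₁: v₁ = √(μ/r₁) = √(60980/4770) = 3.575 km/s.
On the transfer ellipse at r₁, vis-viva equation gives v_p = √[μ(2/r₁ − 1/a_t)] = 4.735 km/s.
First burn Δv₁ = |v_p − v₁| = 1.160 km/s.
Circular speed at r₂: v₂ = √(μ/r₂) = 1.3392 km/s.
Transfer-orbit speed at r₂: v_a = √[μ(2/r₂ − 1/a_t)] = 0.66432 km/s.
Second burn Δv₂ = |v₂ − v_a| = 0.6749 km/s.
Δv = Δv₁ + Δv₂ = 1.160 + 0.6749 = 1.835 km/s.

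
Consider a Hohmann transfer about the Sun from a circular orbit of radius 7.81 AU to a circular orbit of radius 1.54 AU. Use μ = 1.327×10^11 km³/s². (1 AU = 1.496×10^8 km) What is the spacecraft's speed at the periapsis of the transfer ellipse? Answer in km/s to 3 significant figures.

v = 31.0 km/s

In km: r₁ = 7.81 × 1.496×10^8 = 1.168376×10^9 km; r₂ = 1.54 × 1.496×10^8 = 2.30384×10^8 km.
Transfer-ellipse semi-major axis a_t = (r₁ + r₂)/2 = (1.168376×10^9 + 2.30384×10^8)/2 = 6.9938×10^8 km.
The periapsis of the transfer ellipse is at r = 2.30384×10^8 km.
Vis-viva: v = √[μ(2/r − 1/a_t)] = √[1.327×10^11 × (2/2.30384×10^8 − 1/6.9938×10^8)] = 31.02 km/s.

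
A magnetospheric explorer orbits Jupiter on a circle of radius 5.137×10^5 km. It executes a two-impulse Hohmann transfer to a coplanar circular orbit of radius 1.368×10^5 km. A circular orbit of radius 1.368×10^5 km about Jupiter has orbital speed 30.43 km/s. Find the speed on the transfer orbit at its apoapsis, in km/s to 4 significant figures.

From the circular-orbit relation v² = μ/r at r = 1.368×10^5 km: μ = v²r = (30.43)² × 1.368×10^5 = 1.26675×10^8 km³/s².
Transfer-ellipse semi-major axis a_t = (r₁ + r₂)/2 = (5.137×10^5 + 1.368×10^5)/2 = 3.2525×10^5 km.
At apoapsis, r = 5.137×10^5 km.
Vis-viva: v = √[μ(2/r − 1/a_t)] = √[1.26675×10^8 × (2/5.137×10^5 − 1/3.2525×10^5)] = 10.18 km/s.

v = 10.18 km/s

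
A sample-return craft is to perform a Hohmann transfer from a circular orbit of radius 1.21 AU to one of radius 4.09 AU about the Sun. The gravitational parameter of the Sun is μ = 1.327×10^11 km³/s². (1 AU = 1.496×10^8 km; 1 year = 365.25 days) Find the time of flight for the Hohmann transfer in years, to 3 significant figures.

In km: r₁ = 1.21 × 1.496×10^8 = 1.81016×10^8 km; r₂ = 4.09 × 1.496×10^8 = 6.11864×10^8 km.
Semi-major axis of the transfer orbit: a_t = (1.81016×10^8 + 6.11864×10^8)/2 = 3.9644×10^8 km.
By Kepler's third law the transfer-orbit period is T = 2π√(a_t³/μ), so t = T/2 = 6.807×10^7 s.
Converting: 6.807×10^7 s ÷ 3.15576×10^7 s/year (365.25 × 86400) = 2.16 years.

t = 2.16 years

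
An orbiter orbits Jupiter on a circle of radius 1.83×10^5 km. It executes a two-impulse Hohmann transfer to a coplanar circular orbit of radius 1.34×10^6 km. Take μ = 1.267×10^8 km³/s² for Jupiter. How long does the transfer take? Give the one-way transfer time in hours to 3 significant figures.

t = 51.5 hours

Transfer-ellipse semi-major axis a_t = (r₁ + r₂)/2 = (1.830×10^5 + 1.340×10^6)/2 = 7.615×10^5 km.
Half the transfer-orbit period gives t = π√(a_t³/μ) = 1.855×10^5 s.
Converting: 1.855×10^5 s ÷ 3600 s/hour = 51.5 hours.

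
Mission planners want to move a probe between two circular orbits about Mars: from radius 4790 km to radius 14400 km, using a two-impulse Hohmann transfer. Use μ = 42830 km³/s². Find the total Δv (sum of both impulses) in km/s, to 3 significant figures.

Δv = 1.18 km/s

Transfer-ellipse semi-major axis a_t = (r₁ + r₂)/2 = (4790 + 14400)/2 = 9595 km.
At r₁ the circular-orbit speed is v₁ = √(μ/r₁) = 2.990 km/s.
Transfer-orbit speed at r₁ (vis-viva equation): v_p = √[μ(2/r₁ − 1/a_t)] = 3.663 km/s.
First burn Δv₁ = |v_p − v₁| = 0.6730 km/s.
Circular speed at r₂: v₂ = √(μ/r₂) = 1.7246 km/s.
Transfer-orbit speed at r₂: v_a = √[μ(2/r₂ − 1/a_t)] = 1.2185 km/s.
Second burn Δv₂ = |v₂ − v_a| = 0.5061 km/s.
Δv = Δv₁ + Δv₂ = 0.6730 + 0.5061 = 1.179 km/s.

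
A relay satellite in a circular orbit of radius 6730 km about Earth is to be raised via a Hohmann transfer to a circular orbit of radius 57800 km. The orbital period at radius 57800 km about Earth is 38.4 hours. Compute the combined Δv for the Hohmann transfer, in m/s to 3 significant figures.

Δv = 4030 m/s

From Kepler's third law T² = 4π²r³/μ at r = 57800 km, T = 38.4 hours = 38.4 × 3600 s = 1.3824×10^5 s: μ = 4π²r³/T² = 3.98911×10^5 km³/s².
Semi-major axis of the transfer orbit: a_t = (6730 + 57800)/2 = 32265 km.
At r₁ the circular-orbit speed is v₁ = √(μ/r₁) = 7.6989 km/s.
Transfer-orbit speed at r₁ (vis-viva): v_p = √[μ(2/r₁ − 1/a_t)] = 10.305 km/s.
First burn Δv₁ = |v_p − v₁| = 2.606 km/s.
At r₂, v₂ = √(μ/r₂) = 2.627 km/s.
Transfer-orbit speed at r₂: v_a = √[μ(2/r₂ − 1/a_t)] = 1.200 km/s.
Second burn Δv₂ = |v₂ − v_a| = 1.427 km/s.
Δv = Δv₁ + Δv₂ = 2.606 + 1.427 = 4.033 km/s.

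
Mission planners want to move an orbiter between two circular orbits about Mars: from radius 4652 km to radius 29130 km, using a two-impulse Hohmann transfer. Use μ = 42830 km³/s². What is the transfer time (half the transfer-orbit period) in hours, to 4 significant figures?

t = 9.257 hours

Transfer-ellipse semi-major axis a_t = (r₁ + r₂)/2 = (4652 + 29130)/2 = 16891 km.
By Kepler's third law the transfer-orbit period is T = 2π√(a_t³/μ), so t = T/2 = 33324 s.
Converting: 33324 s ÷ 3600 s/hour = 9.257 hours.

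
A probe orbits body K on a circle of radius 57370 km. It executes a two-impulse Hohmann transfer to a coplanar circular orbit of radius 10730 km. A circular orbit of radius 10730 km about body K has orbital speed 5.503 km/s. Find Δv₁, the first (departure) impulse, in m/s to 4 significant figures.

From the circular-orbit relation v² = μ/r at r = 10730 km: μ = v²r = (5.503)² × 10730 = 3.24937×10^5 km³/s².
The Hohmann ellipse has a_t = (r₁ + r₂)/2 = 34050 km.
Circular speed at r = 57370 km: v_c = √(μ/r) = 2.380 km/s.
Transfer-orbit speed at the same r (vis-viva, a = a_t): v_t = √[μ(2/r − 1/a_t)] = 1.336 km/s.
Δv₁ = |v_t − v_c| = |1.336 − 2.380| = 1.044 km/s.

Δv₁ = 1044 m/s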